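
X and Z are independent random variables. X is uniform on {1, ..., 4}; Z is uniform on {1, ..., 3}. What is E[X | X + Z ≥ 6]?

Outcomes with X + Z ≥ 6: (3,3), (4,2), (4,3), each with probability 1/12.
E[X | X + Z ≥ 6] = (3 + 4 + 4) / 3 = 11/3.

11/3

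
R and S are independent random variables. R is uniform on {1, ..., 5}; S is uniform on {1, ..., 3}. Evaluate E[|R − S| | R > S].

19/9

Outcomes with R > S: (2,1), (3,1), (3,2), (4,1), (4,2), (4,3), (5,1), (5,2), (5,3), each with probability 1/15.
E[|R − S| | R > S] = (1 + 2 + 1 + 3 + 2 + 1 + 4 + 3 + 2) / 9 = 19/9.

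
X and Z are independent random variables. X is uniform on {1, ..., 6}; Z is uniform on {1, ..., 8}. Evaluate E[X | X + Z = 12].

Outcomes with X + Z = 12: (4,8), (5,7), (6,6), each with probability 1/48.
E[X | X + Z = 12] = (4 + 5 + 6) / 3 = 5.

5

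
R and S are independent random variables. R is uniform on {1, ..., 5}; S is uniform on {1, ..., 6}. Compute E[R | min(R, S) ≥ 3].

4

P(min(R, S) ≥ 3) = 2/5.
Summing R·P(x,y) over outcomes with min(R, S) ≥ 3 gives 8/5.
E[R | min(R, S) ≥ 3] = (8/5) / (2/5) = 4.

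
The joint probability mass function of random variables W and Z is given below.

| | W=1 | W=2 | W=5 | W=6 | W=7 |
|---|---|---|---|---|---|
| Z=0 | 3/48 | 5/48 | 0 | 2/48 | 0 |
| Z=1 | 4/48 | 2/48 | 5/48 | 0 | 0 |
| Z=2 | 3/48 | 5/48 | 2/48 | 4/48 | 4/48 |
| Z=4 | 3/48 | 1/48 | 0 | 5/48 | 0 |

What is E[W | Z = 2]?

25/6

P(Z = 2) = 3/8.
Σ W·P over the event = 1·(3/48) + 2·(5/48) + 5·(2/48) + 6·(4/48) + 7·(4/48) = 25/16.
E[W | Z = 2] = (25/16) / (3/8) = 25/6.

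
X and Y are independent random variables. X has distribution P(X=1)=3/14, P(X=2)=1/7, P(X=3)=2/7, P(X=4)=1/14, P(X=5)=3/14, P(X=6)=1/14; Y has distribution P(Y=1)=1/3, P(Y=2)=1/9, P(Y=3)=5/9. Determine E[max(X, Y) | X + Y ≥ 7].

41/8

P(X + Y ≥ 7) = 16/63.
Summing max(X,Y)·P(x,y) over outcomes with X + Y ≥ 7 gives 82/63.
E[max(X, Y) | X + Y ≥ 7] = (82/63) / (16/63) = 41/8.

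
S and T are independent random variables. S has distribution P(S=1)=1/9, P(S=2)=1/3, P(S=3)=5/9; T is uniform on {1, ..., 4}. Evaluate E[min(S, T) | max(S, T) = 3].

P(max(S, T) = 3) = 19/36.
Summing min(S,T)·P(x,y) over outcomes with max(S, T) = 3 gives 37/36.
E[min(S, T) | max(S, T) = 3] = (37/36) / (19/36) = 37/19.

37/19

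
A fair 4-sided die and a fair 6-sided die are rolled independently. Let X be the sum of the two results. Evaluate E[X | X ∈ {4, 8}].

6

P(X ∈ {4, 8}) = 1/4.
Σ over the event: 4·1/8 + 8·1/8 = 3/2.
E[X | X ∈ {4, 8}] = (3/2) / (1/4) = 6.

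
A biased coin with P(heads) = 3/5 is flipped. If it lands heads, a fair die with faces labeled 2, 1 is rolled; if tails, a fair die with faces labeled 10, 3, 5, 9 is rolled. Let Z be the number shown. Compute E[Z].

18/5

E[Z | heads] = (2+1)/2 = 3/2.
E[Z | tails] = (10+3+5+9)/4 = 27/4.
By the law of total expectation,
E[Z] = (3/5)·(3/2) + (2/5)·(27/4) = 18/5.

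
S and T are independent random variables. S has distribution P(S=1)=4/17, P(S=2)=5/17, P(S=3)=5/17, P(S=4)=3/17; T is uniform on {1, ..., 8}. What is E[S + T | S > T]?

19/4

P(S > T) = 3/17.
Summing (S+T)·P(x,y) over outcomes with S > T gives 57/68.
E[S + T | S > T] = (57/68) / (3/17) = 19/4.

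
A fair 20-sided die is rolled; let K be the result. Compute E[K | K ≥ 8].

14

P(K ≥ 8) = 13/20.
E[K | K ≥ 8] = (91/10) / (13/20) = 14.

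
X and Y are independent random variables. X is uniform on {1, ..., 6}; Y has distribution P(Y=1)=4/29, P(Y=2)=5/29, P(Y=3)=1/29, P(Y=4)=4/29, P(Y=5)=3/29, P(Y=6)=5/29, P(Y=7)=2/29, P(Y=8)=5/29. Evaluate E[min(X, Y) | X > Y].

P(X > Y) = 9/29.
Summing min(X,Y)·P(x,y) over outcomes with X > Y gives 2/3.
E[min(X, Y) | X > Y] = (2/3) / (9/29) = 58/27.

58/27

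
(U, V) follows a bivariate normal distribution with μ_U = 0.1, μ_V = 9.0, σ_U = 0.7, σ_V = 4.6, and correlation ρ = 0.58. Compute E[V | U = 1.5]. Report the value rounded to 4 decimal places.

The regression of V on U has slope ρ·σ_V/σ_U and passes through (μ_U, μ_V).
E[V | U=1.5] = 9.0 + (0.58)·(4.6/0.7)·(1.5 − (0.1)) = 9.0 + (3.8114)·(1.4) = 14.3360.

14.3360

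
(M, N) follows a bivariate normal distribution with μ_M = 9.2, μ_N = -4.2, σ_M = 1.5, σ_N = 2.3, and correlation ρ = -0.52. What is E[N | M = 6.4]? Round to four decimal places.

For a bivariate normal, E[N | M=x] = μ_N + ρ·(σ_N/σ_M)·(x − μ_M).
E[N | M=6.4] = -4.2 + (-0.52)·(2.3/1.5)·(6.4 − (9.2)) = -4.2 + (-0.79733)·(-2.8) = -1.9675.

-1.9675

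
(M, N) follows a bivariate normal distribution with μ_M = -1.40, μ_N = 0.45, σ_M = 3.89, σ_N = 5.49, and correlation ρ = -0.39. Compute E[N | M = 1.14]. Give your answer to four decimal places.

-0.9480

For a bivariate normal, E[N | M=x] = μ_N + ρ·(σ_N/σ_M)·(x − μ_M).
E[N | M=1.14] = 0.45 + (-0.39)·(5.49/3.89)·(1.14 − (-1.40)) = 0.45 + (-0.55041)·(2.54) = -0.9480.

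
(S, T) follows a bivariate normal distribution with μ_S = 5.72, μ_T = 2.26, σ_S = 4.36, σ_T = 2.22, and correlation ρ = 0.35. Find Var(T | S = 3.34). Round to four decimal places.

4.3247

Var(T | S=x) = (1 − ρ²)·σ_T².
Var(T | S=3.34) = (2.22)²·(1 − (0.35)²) = 4.9284·0.8775 = 4.3247.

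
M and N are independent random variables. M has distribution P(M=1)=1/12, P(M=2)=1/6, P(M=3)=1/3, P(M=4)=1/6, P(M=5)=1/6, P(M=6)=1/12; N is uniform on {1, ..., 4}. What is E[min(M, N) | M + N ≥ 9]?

P(M + N ≥ 9) = 1/12.
Summing min(M,N)·P(x,y) over outcomes with M + N ≥ 9 gives 5/16.
E[min(M, N) | M + N ≥ 9] = (5/16) / (1/12) = 15/4.

15/4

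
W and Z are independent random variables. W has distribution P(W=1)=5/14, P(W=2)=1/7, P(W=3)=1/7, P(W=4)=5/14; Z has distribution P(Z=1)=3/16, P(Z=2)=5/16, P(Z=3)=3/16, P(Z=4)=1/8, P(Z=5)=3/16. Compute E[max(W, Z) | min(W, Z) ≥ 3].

239/56

P(min(W, Z) ≥ 3) = 1/4.
Summing max(W,Z)·P(x,y) over outcomes with min(W, Z) ≥ 3 gives 239/224.
E[max(W, Z) | min(W, Z) ≥ 3] = (239/224) / (1/4) = 239/56.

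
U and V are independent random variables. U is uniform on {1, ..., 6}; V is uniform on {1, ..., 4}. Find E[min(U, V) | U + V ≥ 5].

43/18

P(U + V ≥ 5) = 3/4.
Summing min(U,V)·P(x,y) over outcomes with U + V ≥ 5 gives 43/24.
E[min(U, V) | U + V ≥ 5] = (43/24) / (3/4) = 43/18.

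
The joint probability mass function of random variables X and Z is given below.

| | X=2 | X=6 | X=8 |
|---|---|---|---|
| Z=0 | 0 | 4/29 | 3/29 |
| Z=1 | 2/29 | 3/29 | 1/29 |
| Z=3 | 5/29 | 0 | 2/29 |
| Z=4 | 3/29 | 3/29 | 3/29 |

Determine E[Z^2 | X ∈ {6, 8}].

118/19

P(X ∈ {6, 8}) = 19/29.
Σ Z^2·P over the event = 0·(4/29) + 1·(3/29) + 16·(3/29) + 0·(3/29) + 1·(1/29) + 9·(2/29) + 16·(3/29) = 118/29.
E[Z^2 | X ∈ {6, 8}] = (118/29) / (19/29) = 118/19.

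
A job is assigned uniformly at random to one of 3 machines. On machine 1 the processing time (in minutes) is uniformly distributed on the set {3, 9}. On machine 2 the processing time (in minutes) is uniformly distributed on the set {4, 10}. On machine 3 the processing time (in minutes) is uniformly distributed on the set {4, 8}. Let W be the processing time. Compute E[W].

19/3

E[W | machine 1] = (3+9)/2 = 6.
E[W | machine 2] = (4+10)/2 = 7.
E[W | machine 3] = (4+8)/2 = 6.
By the law of total expectation,
E[W] = (1/3)·(6) + (1/3)·(7) + (1/3)·(6) = 19/3.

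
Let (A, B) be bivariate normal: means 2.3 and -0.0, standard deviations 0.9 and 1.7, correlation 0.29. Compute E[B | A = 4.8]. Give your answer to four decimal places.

1.3694

For a bivariate normal, E[B | A=x] = μ_B + ρ·(σ_B/σ_A)·(x − μ_A).
E[B | A=4.8] = -0.0 + (0.29)·(1.7/0.9)·(4.8 − (2.3)) = -0.0 + (0.547778)·(2.5) = 1.3694.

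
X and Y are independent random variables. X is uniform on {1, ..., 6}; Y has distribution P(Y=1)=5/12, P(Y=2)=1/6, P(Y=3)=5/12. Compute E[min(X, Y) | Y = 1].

1

P(Y = 1) = 5/12.
Summing min(X,Y)·P(x,y) over outcomes with Y = 1 gives 5/12.
E[min(X, Y) | Y = 1] = (5/12) / (5/12) = 1.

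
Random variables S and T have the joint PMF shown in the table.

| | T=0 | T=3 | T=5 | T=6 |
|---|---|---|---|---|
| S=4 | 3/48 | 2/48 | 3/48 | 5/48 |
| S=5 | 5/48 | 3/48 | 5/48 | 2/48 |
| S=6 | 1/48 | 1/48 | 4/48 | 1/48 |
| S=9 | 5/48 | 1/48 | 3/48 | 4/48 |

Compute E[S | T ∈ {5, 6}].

160/27

P(T ∈ {5, 6}) = 9/16.
Σ S·P over the event = 4·(3/48) + 4·(5/48) + 5·(5/48) + 5·(2/48) + 6·(4/48) + 6·(1/48) + 9·(3/48) + 9·(4/48) = 10/3.
E[S | T ∈ {5, 6}] = (10/3) / (9/16) = 160/27.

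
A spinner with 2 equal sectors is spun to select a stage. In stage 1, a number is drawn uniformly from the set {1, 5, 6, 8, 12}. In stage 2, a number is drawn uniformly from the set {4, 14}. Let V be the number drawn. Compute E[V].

E[V | stage 1] = (1+5+6+8+12)/5 = 32/5.
E[V | stage 2] = (4+14)/2 = 9.
E[V] = (1/2)·(32/5) + (1/2)·(9) = 77/10.

77/10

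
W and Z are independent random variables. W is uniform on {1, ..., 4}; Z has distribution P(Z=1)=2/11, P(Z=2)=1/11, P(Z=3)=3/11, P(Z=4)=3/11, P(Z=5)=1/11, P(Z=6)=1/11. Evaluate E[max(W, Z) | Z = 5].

5

P(Z = 5) = 1/11.
Summing max(W,Z)·P(x,y) over outcomes with Z = 5 gives 5/11.
E[max(W, Z) | Z = 5] = (5/11) / (1/11) = 5.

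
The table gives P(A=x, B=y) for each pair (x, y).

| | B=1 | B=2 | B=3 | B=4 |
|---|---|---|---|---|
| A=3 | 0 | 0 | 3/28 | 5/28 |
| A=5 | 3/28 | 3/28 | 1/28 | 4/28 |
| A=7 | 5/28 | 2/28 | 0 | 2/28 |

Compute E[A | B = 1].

25/4

P(B = 1) = 2/7.
Σ A·P over the event = 5·(3/28) + 7·(5/28) = 25/14.
E[A | B = 1] = (25/14) / (2/7) = 25/4.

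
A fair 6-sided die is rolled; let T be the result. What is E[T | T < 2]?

1

Given T < 2, T is equally likely to be any of {1}.
E[T | T < 2] = (1) / 1 = 1.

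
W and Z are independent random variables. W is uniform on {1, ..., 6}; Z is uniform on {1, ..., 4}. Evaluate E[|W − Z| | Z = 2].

P(Z = 2) = 1/4.
Summing |W−Z|·P(x,y) over outcomes with Z = 2 gives 11/24.
E[|W − Z| | Z = 2] = (11/24) / (1/4) = 11/6.

11/6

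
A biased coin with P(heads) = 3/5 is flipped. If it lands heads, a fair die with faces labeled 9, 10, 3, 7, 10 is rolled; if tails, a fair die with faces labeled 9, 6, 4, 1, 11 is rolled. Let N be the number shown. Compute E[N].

179/25

E[N | heads] = (9+10+3+7+10)/5 = 39/5.
E[N | tails] = (9+6+4+1+11)/5 = 31/5.
By the law of total expectation,
E[N] = (3/5)·(39/5) + (2/5)·(31/5) = 179/25.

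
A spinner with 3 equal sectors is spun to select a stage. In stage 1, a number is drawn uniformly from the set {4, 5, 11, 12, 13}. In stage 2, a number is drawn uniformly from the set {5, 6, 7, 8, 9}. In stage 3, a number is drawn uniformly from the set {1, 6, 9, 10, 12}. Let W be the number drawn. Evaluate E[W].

118/15

E[W | stage 1] = (4+5+11+12+13)/5 = 9.
E[W | stage 2] = (5+6+7+8+9)/5 = 7.
E[W | stage 3] = (1+6+9+10+12)/5 = 38/5.
E[W] = (1/3)·(9) + (1/3)·(7) + (1/3)·(38/5) = 118/15.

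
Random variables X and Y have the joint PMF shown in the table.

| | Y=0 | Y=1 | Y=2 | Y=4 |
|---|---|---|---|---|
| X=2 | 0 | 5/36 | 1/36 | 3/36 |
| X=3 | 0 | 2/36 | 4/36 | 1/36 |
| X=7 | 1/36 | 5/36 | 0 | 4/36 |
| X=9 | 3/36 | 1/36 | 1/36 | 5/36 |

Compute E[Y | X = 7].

21/10

P(X = 7) = 5/18.
Σ Y·P over the event = 0·(1/36) + 1·(5/36) + 4·(4/36) = 7/12.
E[Y | X = 7] = (7/12) / (5/18) = 21/10.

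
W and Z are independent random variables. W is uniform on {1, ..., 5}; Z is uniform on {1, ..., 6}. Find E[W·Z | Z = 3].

9

Outcomes with Z = 3: (1,3), (2,3), (3,3), (4,3), (5,3), each with probability 1/30.
E[W·Z | Z = 3] = (3 + 6 + 9 + 12 + 15) / 5 = 9.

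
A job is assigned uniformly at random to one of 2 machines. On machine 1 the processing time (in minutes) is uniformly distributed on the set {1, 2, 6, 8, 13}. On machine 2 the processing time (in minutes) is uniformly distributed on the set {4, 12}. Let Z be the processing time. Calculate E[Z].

7

E[Z | machine 1] = (1+2+6+8+13)/5 = 6.
E[Z | machine 2] = (4+12)/2 = 8.
By the law of total expectation,
E[Z] = (1/2)·(6) + (1/2)·(8) = 7.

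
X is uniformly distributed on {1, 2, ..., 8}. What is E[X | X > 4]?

13/2

Given X > 4, X is equally likely to be any of {5, 6, 7, 8}.
E[X | X > 4] = (5 + 6 + 7 + 8) / 4 = 13/2.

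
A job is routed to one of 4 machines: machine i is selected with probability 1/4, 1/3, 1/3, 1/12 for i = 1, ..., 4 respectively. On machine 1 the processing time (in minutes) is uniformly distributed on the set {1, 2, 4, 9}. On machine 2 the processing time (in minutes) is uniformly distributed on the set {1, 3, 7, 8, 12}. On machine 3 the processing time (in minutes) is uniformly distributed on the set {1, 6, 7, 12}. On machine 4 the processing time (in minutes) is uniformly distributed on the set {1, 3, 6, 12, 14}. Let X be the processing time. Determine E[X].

E[X | machine 1] = (1+2+4+9)/4 = 4.
E[X | machine 2] = (1+3+7+8+12)/5 = 31/5.
E[X | machine 3] = (1+6+7+12)/4 = 13/2.
E[X | machine 4] = (1+3+6+12+14)/5 = 36/5.
By the law of total expectation,
E[X] = (1/4)·(4) + (1/3)·(31/5) + (1/3)·(13/2) + (1/12)·(36/5) = 35/6.

35/6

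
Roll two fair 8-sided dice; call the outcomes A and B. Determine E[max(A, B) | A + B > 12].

77/10

Outcomes with A + B > 12: (5,8), (6,7), (6,8), (7,6), (7,7), (7,8), (8,5), (8,6), (8,7), (8,8), each with probability 1/64.
E[max(A, B) | A + B > 12] = (8 + 7 + 8 + 7 + 7 + 8 + 8 + 8 + 8 + 8) / 10 = 77/10.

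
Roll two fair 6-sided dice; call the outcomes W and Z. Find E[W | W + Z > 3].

P(W + Z > 3) = 11/12.
Summing W·P(x,y) over outcomes with W + Z > 3 gives 61/18.
E[W | W + Z > 3] = (61/18) / (11/12) = 122/33.

122/33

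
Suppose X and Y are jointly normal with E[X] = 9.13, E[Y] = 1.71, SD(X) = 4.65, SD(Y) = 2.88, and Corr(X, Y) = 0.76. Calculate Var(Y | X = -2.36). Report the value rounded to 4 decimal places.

3.5036

Var(Y | X=x) = (1 − ρ²)·σ_Y².
Var(Y | X=-2.36) = (2.88)²·(1 − (0.76)²) = 8.2944·0.4224 = 3.5036.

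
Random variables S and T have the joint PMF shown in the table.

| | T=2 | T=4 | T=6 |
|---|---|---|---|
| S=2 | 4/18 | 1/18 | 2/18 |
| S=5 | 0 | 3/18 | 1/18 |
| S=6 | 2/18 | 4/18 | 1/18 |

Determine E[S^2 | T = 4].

223/8

P(T = 4) = 4/9.
Σ S^2·P over the event = 4·(1/18) + 25·(3/18) + 36·(4/18) = 223/18.
E[S^2 | T = 4] = (223/18) / (4/9) = 223/8.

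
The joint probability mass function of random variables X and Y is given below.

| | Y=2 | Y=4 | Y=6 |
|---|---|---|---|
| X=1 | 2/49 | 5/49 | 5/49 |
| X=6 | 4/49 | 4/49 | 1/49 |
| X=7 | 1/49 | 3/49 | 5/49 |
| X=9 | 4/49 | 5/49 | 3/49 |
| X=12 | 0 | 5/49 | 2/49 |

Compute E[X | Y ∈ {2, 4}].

224/33

P(Y ∈ {2, 4}) = 33/49.
Summing X·P(X=x,Y=y) over the conditioning event gives 32/7.
E[X | Y ∈ {2, 4}] = (32/7) / (33/49) = 224/33.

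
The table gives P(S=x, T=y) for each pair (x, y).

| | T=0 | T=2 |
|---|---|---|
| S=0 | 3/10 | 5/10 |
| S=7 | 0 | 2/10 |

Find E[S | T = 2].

2

P(T = 2) = 7/10.
Σ S·P over the event = 0·(5/10) + 7·(2/10) = 7/5.
E[S | T = 2] = (7/5) / (7/10) = 2.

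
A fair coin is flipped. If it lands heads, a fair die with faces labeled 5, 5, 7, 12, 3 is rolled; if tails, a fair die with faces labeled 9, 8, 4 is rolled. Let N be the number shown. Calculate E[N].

67/10

E[N | heads] = (5+5+7+12+3)/5 = 32/5.
E[N | tails] = (9+8+4)/3 = 7.
By the law of total expectation,
E[N] = (1/2)·(32/5) + (1/2)·(7) = 67/10.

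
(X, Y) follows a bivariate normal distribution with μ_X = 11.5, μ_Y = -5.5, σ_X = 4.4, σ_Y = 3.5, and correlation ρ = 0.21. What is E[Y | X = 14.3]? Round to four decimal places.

-5.0323

For a bivariate normal, E[Y | X=x] = μ_Y + ρ·(σ_Y/σ_X)·(x − μ_X).
E[Y | X=14.3] = -5.5 + (0.21)·(3.5/4.4)·(14.3 − (11.5)) = -5.5 + (0.16705)·(2.8) = -5.0323.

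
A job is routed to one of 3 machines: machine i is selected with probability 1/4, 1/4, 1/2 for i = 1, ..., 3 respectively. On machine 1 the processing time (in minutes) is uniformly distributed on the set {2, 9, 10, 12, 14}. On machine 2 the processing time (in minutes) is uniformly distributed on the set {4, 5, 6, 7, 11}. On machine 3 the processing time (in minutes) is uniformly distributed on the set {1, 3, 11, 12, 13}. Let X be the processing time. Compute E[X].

8

E[X | machine 1] = (2+9+10+12+14)/5 = 47/5.
E[X | machine 2] = (4+5+6+7+11)/5 = 33/5.
E[X | machine 3] = (1+3+11+12+13)/5 = 8.
E[X] = (1/4)·(47/5) + (1/4)·(33/5) + (1/2)·(8) = 8.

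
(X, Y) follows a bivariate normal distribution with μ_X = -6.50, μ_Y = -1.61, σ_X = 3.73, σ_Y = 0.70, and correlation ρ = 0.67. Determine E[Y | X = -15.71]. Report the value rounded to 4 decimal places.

-2.7680

The regression of Y on X has slope ρ·σ_Y/σ_X and passes through (μ_X, μ_Y).
E[Y | X=-15.71] = -1.61 + (0.67)·(0.70/3.73)·(-15.71 − (-6.50)) = -1.61 + (0.125737)·(-9.21) = -2.7680.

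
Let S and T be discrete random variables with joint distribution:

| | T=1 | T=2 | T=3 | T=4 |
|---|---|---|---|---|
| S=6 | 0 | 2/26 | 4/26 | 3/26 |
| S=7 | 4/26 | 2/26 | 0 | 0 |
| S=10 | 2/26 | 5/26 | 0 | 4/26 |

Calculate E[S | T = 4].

58/7

P(T = 4) = 7/26.
Σ S·P over the event = 6·(3/26) + 10·(4/26) = 29/13.
E[S | T = 4] = (29/13) / (7/26) = 58/7.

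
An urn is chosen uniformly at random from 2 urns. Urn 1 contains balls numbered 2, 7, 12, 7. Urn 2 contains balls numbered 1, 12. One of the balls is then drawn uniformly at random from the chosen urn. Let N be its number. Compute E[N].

27/4

E[N | urn 1] = (2+7+12+7)/4 = 7.
E[N | urn 2] = (1+12)/2 = 13/2.
E[N] = (1/2)·(7) + (1/2)·(13/2) = 27/4.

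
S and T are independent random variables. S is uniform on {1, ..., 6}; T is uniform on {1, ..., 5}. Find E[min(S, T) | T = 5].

Outcomes with T = 5: (1,5), (2,5), (3,5), (4,5), (5,5), (6,5), each with probability 1/30.
E[min(S, T) | T = 5] = (1 + 2 + 3 + 4 + 5 + 5) / 6 = 10/3.

10/3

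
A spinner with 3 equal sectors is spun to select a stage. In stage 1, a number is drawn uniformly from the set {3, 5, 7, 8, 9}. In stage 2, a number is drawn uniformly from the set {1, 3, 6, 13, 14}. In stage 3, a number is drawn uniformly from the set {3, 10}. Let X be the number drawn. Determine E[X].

203/30

E[X | stage 1] = (3+5+7+8+9)/5 = 32/5.
E[X | stage 2] = (1+3+6+13+14)/5 = 37/5.
E[X | stage 3] = (3+10)/2 = 13/2.
By the law of total expectation,
E[X] = (1/3)·(32/5) + (1/3)·(37/5) + (1/3)·(13/2) = 203/30.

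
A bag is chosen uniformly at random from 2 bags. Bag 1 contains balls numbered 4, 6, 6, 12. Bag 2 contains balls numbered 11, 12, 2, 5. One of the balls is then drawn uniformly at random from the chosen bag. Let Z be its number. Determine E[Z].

E[Z | bag 1] = (4+6+6+12)/4 = 7.
E[Z | bag 2] = (11+12+2+5)/4 = 15/2.
By the law of total expectation,
E[Z] = (1/2)·(7) + (1/2)·(15/2) = 29/4.

29/4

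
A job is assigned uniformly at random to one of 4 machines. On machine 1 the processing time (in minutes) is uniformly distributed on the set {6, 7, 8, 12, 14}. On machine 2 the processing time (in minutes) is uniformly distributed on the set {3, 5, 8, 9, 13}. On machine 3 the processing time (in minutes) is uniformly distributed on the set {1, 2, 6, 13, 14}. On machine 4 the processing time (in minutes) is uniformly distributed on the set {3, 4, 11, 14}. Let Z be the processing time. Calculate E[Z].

161/20

E[Z | machine 1] = (6+7+8+12+14)/5 = 47/5.
E[Z | machine 2] = (3+5+8+9+13)/5 = 38/5.
E[Z | machine 3] = (1+2+6+13+14)/5 = 36/5.
E[Z | machine 4] = (3+4+11+14)/4 = 8.
E[Z] = (1/4)·(47/5) + (1/4)·(38/5) + (1/4)·(36/5) + (1/4)·(8) = 161/20.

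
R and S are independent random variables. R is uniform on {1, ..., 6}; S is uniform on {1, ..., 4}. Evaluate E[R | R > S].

32/7

P(R > S) = 7/12.
Summing R·P(x,y) over outcomes with R > S gives 8/3.
E[R | R > S] = (8/3) / (7/12) = 32/7.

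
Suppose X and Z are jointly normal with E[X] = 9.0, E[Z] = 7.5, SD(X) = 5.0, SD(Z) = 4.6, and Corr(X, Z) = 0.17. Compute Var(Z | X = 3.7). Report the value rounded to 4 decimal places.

20.5485

The conditional variance in a bivariate normal is σ_Z²(1 − ρ²), independent of x.
Var(Z | X=3.7) = (4.6)²·(1 − (0.17)²) = 21.16·0.9711 = 20.5485.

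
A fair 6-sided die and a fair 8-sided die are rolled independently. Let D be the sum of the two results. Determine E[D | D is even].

P(D is even) = 1/2.
Σ over the event: 2·1/48 + 4·1/16 + 6·5/48 + 8·1/8 + 10·5/48 + 12·1/16 + 14·1/48 = 4.
E[D | D is even] = (4) / (1/2) = 8.

8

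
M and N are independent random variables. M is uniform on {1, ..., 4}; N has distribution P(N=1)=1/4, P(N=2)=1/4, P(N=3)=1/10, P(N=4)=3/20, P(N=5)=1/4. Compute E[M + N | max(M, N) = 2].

10/3

P(max(M, N) = 2) = 3/16.
Summing (M+N)·P(x,y) over outcomes with max(M, N) = 2 gives 5/8.
E[M + N | max(M, N) = 2] = (5/8) / (3/16) = 10/3.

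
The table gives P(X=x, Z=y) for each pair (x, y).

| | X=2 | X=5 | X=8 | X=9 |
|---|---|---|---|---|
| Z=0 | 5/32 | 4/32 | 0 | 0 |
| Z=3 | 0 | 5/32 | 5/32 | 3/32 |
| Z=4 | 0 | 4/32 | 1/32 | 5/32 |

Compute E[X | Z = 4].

P(Z = 4) = 5/16.
Σ X·P over the event = 5·(4/32) + 8·(1/32) + 9·(5/32) = 73/32.
E[X | Z = 4] = (73/32) / (5/16) = 73/10.

73/10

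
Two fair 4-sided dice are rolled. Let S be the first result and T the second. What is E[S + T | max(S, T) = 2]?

10/3

Outcomes with max(S, T) = 2: (1,2), (2,1), (2,2), each with probability 1/16.
E[S + T | max(S, T) = 2] = (3 + 3 + 4) / 3 = 10/3.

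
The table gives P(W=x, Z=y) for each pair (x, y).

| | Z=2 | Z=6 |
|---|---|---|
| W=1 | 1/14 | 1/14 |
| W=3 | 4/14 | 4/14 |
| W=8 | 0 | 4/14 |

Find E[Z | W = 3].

4

P(W = 3) = 4/7.
Σ Z·P over the event = 2·(4/14) + 6·(4/14) = 16/7.
E[Z | W = 3] = (16/7) / (4/7) = 4.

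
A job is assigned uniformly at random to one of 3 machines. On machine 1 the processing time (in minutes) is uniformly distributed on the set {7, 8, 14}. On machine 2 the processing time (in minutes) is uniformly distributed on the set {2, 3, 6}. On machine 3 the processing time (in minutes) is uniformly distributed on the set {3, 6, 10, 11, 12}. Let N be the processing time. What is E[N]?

326/45

E[N | machine 1] = (7+8+14)/3 = 29/3.
E[N | machine 2] = (2+3+6)/3 = 11/3.
E[N | machine 3] = (3+6+10+11+12)/5 = 42/5.
By the law of total expectation,
E[N] = (1/3)·(29/3) + (1/3)·(11/3) + (1/3)·(42/5) = 326/45.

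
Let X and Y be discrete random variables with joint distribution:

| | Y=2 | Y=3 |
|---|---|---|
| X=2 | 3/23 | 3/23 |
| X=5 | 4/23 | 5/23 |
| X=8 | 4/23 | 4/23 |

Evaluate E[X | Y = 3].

P(Y = 3) = 12/23.
Σ X·P over the event = 2·(3/23) + 5·(5/23) + 8·(4/23) = 63/23.
E[X | Y = 3] = (63/23) / (12/23) = 21/4.

21/4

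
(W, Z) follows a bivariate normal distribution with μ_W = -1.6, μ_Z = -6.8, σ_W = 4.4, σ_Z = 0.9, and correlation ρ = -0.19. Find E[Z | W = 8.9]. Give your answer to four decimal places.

E[Z | W=x] = μ_Z + ρ(σ_Z/σ_W)(x − μ_W) for jointly normal variables.
E[Z | W=8.9] = -6.8 + (-0.19)·(0.9/4.4)·(8.9 − (-1.6)) = -6.8 + (-0.038864)·(10.5) = -7.2081.

-7.2081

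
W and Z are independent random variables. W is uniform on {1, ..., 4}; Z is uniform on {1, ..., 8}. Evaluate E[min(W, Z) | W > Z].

Outcomes with W > Z: (2,1), (3,1), (3,2), (4,1), (4,2), (4,3), each with probability 1/32.
E[min(W, Z) | W > Z] = (1 + 1 + 2 + 1 + 2 + 3) / 6 = 5/3.

5/3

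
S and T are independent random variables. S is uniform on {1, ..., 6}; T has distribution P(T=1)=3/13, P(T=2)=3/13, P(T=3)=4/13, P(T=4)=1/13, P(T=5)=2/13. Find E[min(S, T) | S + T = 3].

1

P(S + T = 3) = 1/13.
Summing min(S,T)·P(x,y) over outcomes with S + T = 3 gives 1/13.
E[min(S, T) | S + T = 3] = (1/13) / (1/13) = 1.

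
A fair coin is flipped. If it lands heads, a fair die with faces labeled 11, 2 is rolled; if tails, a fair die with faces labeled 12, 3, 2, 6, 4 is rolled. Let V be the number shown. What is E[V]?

119/20

E[V | heads] = (11+2)/2 = 13/2.
E[V | tails] = (12+3+2+6+4)/5 = 27/5.
E[V] = (1/2)·(13/2) + (1/2)·(27/5) = 119/20.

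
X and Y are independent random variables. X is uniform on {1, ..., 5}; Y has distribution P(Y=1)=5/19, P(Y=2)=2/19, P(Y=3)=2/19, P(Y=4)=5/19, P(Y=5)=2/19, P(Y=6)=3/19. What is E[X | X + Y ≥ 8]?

P(X + Y ≥ 8) = 6/19.
Summing X·P(x,y) over outcomes with X + Y ≥ 8 gives 121/95.
E[X | X + Y ≥ 8] = (121/95) / (6/19) = 121/30.

121/30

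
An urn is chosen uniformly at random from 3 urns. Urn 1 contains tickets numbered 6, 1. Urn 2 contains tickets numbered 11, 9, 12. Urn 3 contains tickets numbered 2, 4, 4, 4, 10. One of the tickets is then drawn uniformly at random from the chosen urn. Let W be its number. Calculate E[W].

569/90

E[W | urn 1] = (6+1)/2 = 7/2.
E[W | urn 2] = (11+9+12)/3 = 32/3.
E[W | urn 3] = (2+4+4+4+10)/5 = 24/5.
E[W] = (1/3)·(7/2) + (1/3)·(32/3) + (1/3)·(24/5) = 569/90.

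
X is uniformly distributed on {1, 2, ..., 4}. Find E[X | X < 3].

3/2

Given X < 3, X is equally likely to be any of {1, 2}.
E[X | X < 3] = (1 + 2) / 2 = 3/2.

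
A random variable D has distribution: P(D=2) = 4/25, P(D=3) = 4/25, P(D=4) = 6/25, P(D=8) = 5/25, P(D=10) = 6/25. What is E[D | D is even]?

44/7

P(D is even) = 21/25.
Σ over the event: 2·4/25 + 4·6/25 + 8·1/5 + 10·6/25 = 132/25.
E[D | D is even] = (132/25) / (21/25) = 44/7.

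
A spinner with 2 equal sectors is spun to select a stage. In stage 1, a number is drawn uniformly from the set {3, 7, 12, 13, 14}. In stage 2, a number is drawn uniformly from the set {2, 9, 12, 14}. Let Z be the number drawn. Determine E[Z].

E[Z | stage 1] = (3+7+12+13+14)/5 = 49/5.
E[Z | stage 2] = (2+9+12+14)/4 = 37/4.
By the law of total expectation,
E[Z] = (1/2)·(49/5) + (1/2)·(37/4) = 381/40.

381/40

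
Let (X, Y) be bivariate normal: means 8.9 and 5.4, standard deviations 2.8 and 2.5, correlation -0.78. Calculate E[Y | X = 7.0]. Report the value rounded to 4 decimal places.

6.7232

The regression of Y on X has slope ρ·σ_Y/σ_X and passes through (μ_X, μ_Y).
E[Y | X=7.0] = 5.4 + (-0.78)·(2.5/2.8)·(7.0 − (8.9)) = 5.4 + (-0.69643)·(-1.9) = 6.7232.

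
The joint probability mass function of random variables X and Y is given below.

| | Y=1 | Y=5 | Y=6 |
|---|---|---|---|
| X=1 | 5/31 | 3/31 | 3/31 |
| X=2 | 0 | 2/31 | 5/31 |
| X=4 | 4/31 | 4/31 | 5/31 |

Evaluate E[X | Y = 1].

P(Y = 1) = 9/31.
Σ X·P over the event = 1·(5/31) + 4·(4/31) = 21/31.
E[X | Y = 1] = (21/31) / (9/31) = 7/3.

7/3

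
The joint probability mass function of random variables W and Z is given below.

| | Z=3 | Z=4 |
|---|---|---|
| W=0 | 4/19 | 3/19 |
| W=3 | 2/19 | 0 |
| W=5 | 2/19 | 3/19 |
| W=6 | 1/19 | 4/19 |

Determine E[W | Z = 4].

39/10

P(Z = 4) = 10/19.
Σ W·P over the event = 0·(3/19) + 5·(3/19) + 6·(4/19) = 39/19.
E[W | Z = 4] = (39/19) / (10/19) = 39/10.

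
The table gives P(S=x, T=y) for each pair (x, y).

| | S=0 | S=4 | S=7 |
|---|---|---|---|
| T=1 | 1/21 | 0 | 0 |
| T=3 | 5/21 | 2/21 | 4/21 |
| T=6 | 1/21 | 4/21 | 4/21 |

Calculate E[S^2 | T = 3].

P(T = 3) = 11/21.
Summing S^2·P(S=x,T=y) over the conditioning event gives 76/7.
E[S^2 | T = 3] = (76/7) / (11/21) = 228/11.

228/11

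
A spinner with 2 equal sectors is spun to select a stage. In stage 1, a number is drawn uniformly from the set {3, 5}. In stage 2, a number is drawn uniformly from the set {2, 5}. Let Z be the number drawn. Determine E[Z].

15/4

E[Z | stage 1] = (3+5)/2 = 4.
E[Z | stage 2] = (2+5)/2 = 7/2.
E[Z] = (1/2)·(4) + (1/2)·(7/2) = 15/4.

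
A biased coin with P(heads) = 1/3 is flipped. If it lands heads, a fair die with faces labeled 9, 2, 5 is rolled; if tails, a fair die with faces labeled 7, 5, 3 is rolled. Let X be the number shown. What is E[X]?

46/9

E[X | heads] = (9+2+5)/3 = 16/3.
E[X | tails] = (7+5+3)/3 = 5.
By the law of total expectation,
E[X] = (1/3)·(16/3) + (2/3)·(5) = 46/9.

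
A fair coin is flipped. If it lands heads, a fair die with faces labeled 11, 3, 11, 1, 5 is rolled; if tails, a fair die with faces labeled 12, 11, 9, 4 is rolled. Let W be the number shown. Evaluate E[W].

E[W | heads] = (11+3+11+1+5)/5 = 31/5.
E[W | tails] = (12+11+9+4)/4 = 9.
By the law of total expectation,
E[W] = (1/2)·(31/5) + (1/2)·(9) = 38/5.

38/5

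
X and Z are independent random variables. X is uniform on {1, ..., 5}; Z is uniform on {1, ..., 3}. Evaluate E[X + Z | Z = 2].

5

Outcomes with Z = 2: (1,2), (2,2), (3,2), (4,2), (5,2), each with probability 1/15.
E[X + Z | Z = 2] = (3 + 4 + 5 + 6 + 7) / 5 = 5.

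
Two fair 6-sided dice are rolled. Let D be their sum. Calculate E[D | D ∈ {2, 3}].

P(D ∈ {2, 3}) = 1/12.
Σ over the event: 2·1/36 + 3·1/18 = 2/9.
E[D | D ∈ {2, 3}] = (2/9) / (1/12) = 8/3.

8/3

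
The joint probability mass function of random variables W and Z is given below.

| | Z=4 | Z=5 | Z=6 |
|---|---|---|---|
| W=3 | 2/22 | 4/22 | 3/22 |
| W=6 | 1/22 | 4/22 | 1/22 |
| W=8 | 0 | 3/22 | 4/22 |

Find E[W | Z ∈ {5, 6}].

107/19

P(Z ∈ {5, 6}) = 19/22.
Σ W·P over the event = 3·(4/22) + 3·(3/22) + 6·(4/22) + 6·(1/22) + 8·(3/22) + 8·(4/22) = 107/22.
E[W | Z ∈ {5, 6}] = (107/22) / (19/22) = 107/19.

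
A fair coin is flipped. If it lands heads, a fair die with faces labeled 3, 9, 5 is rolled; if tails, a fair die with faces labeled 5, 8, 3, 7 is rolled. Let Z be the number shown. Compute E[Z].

E[Z | heads] = (3+9+5)/3 = 17/3.
E[Z | tails] = (5+8+3+7)/4 = 23/4.
By the law of total expectation,
E[Z] = (1/2)·(17/3) + (1/2)·(23/4) = 137/24.

137/24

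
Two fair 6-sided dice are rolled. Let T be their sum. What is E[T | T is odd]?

7

P(T is odd) = 1/2.
Σ over the event: 3·1/18 + 5·1/9 + 7·1/6 + 9·1/9 + 11·1/18 = 7/2.
E[T | T is odd] = (7/2) / (1/2) = 7.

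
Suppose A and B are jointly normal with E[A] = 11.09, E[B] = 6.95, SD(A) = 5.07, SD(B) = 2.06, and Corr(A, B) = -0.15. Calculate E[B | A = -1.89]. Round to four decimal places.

7.7411

For a bivariate normal, E[B | A=x] = μ_B + ρ·(σ_B/σ_A)·(x − μ_A).
E[B | A=-1.89] = 6.95 + (-0.15)·(2.06/5.07)·(-1.89 − (11.09)) = 6.95 + (-0.060947)·(-12.98) = 7.7411.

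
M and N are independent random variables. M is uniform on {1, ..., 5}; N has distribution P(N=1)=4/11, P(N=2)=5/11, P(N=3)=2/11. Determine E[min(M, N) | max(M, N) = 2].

19/14

P(max(M, N) = 2) = 14/55.
Summing min(M,N)·P(x,y) over outcomes with max(M, N) = 2 gives 19/55.
E[min(M, N) | max(M, N) = 2] = (19/55) / (14/55) = 19/14.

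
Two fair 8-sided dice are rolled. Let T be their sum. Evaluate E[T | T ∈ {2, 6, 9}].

52/7

P(T ∈ {2, 6, 9}) = 7/32.
Σ over the event: 2·1/64 + 6·5/64 + 9·1/8 = 13/8.
E[T | T ∈ {2, 6, 9}] = (13/8) / (7/32) = 52/7.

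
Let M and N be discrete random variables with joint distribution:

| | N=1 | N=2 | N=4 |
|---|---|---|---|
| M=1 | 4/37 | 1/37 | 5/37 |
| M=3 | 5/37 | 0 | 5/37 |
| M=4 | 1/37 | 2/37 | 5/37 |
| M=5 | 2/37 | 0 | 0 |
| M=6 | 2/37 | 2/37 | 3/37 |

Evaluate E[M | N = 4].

P(N = 4) = 18/37.
Summing M·P(M=x,N=y) over the conditioning event gives 58/37.
E[M | N = 4] = (58/37) / (18/37) = 29/9.

29/9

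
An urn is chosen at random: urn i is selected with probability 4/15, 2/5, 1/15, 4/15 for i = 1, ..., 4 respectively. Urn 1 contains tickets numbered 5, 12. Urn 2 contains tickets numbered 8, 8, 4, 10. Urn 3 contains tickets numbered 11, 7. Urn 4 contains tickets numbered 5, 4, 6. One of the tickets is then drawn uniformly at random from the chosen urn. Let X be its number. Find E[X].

E[X | urn 1] = (5+12)/2 = 17/2.
E[X | urn 2] = (8+8+4+10)/4 = 15/2.
E[X | urn 3] = (11+7)/2 = 9.
E[X | urn 4] = (5+4+6)/3 = 5.
E[X] = (4/15)·(17/2) + (2/5)·(15/2) + (1/15)·(9) + (4/15)·(5) = 36/5.

36/5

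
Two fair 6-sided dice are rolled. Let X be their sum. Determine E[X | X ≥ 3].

P(X ≥ 3) = 35/36.
E[X | X ≥ 3] = (125/18) / (35/36) = 50/7.

50/7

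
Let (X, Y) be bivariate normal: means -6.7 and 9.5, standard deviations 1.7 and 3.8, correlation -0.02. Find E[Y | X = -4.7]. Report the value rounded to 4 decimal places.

E[Y | X=x] = μ_Y + ρ(σ_Y/σ_X)(x − μ_X) for jointly normal variables.
E[Y | X=-4.7] = 9.5 + (-0.02)·(3.8/1.7)·(-4.7 − (-6.7)) = 9.5 + (-0.044706)·(2) = 9.4106.

9.4106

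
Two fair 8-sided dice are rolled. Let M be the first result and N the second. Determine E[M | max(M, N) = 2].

P(max(M, N) = 2) = 3/64.
Summing M·P(x,y) over outcomes with max(M, N) = 2 gives 5/64.
E[M | max(M, N) = 2] = (5/64) / (3/64) = 5/3.

5/3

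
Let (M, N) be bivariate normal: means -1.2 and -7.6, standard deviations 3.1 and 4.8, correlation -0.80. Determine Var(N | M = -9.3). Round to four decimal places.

For a bivariate normal, Var(N | M=x) = σ_N²(1 − ρ²).
Var(N | M=-9.3) = (4.8)²·(1 − (-0.80)²) = 23.04·0.36 = 8.2944.

8.2944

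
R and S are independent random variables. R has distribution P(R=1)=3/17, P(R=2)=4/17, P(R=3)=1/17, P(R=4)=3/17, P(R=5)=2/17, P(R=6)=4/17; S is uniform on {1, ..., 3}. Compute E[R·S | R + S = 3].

2

P(R + S = 3) = 7/51.
Summing RS·P(x,y) over outcomes with R + S = 3 gives 14/51.
E[R·S | R + S = 3] = (14/51) / (7/51) = 2.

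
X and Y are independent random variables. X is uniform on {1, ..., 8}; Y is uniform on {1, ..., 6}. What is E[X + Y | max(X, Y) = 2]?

Outcomes with max(X, Y) = 2: (1,2), (2,1), (2,2), each with probability 1/48.
E[X + Y | max(X, Y) = 2] = (3 + 3 + 4) / 3 = 10/3.

10/3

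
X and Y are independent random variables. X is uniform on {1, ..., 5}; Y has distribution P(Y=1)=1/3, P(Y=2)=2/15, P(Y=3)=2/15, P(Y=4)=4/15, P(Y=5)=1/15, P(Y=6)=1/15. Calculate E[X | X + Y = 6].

24/7

P(X + Y = 6) = 14/75.
Summing X·P(x,y) over outcomes with X + Y = 6 gives 16/25.
E[X | X + Y = 6] = (16/25) / (14/75) = 24/7.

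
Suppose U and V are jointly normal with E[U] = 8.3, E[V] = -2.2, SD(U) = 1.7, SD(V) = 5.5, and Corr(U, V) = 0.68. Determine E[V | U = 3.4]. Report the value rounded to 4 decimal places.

The regression of V on U has slope ρ·σ_V/σ_U and passes through (μ_U, μ_V).
E[V | U=3.4] = -2.2 + (0.68)·(5.5/1.7)·(3.4 − (8.3)) = -2.2 + (2.2)·(-4.9) = -12.9800.

-12.9800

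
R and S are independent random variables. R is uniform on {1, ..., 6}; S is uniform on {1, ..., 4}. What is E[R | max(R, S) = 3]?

P(max(R, S) = 3) = 5/24.
Summing R·P(x,y) over outcomes with max(R, S) = 3 gives 1/2.
E[R | max(R, S) = 3] = (1/2) / (5/24) = 12/5.

12/5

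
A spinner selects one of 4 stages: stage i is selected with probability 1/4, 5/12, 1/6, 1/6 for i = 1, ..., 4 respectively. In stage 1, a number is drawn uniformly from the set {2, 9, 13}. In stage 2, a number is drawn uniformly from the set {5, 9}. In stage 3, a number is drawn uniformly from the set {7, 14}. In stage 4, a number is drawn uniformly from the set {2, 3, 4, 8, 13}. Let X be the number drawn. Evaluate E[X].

23/3

E[X | stage 1] = (2+9+13)/3 = 8.
E[X | stage 2] = (5+9)/2 = 7.
E[X | stage 3] = (7+14)/2 = 21/2.
E[X | stage 4] = (2+3+4+8+13)/5 = 6.
E[X] = (1/4)·(8) + (5/12)·(7) + (1/6)·(21/2) + (1/6)·(6) = 23/3.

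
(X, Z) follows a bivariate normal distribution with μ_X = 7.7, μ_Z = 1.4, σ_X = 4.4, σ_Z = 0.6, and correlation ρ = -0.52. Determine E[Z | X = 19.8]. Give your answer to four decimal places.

0.5420

E[Z | X=x] = μ_Z + ρ(σ_Z/σ_X)(x − μ_X) for jointly normal variables.
E[Z | X=19.8] = 1.4 + (-0.52)·(0.6/4.4)·(19.8 − (7.7)) = 1.4 + (-0.070909)·(12.1) = 0.5420.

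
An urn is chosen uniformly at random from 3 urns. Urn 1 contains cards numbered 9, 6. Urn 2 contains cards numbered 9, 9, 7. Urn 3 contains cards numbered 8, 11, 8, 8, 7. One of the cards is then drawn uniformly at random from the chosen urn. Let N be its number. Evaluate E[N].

727/90

E[N | urn 1] = (9+6)/2 = 15/2.
E[N | urn 2] = (9+9+7)/3 = 25/3.
E[N | urn 3] = (8+11+8+8+7)/5 = 42/5.
E[N] = (1/3)·(15/2) + (1/3)·(25/3) + (1/3)·(42/5) = 727/90.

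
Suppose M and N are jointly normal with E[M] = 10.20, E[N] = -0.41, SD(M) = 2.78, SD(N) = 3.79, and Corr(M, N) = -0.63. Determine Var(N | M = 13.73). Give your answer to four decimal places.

8.6630

Var(N | M=x) = (1 − ρ²)·σ_N².
Var(N | M=13.73) = (3.79)²·(1 − (-0.63)²) = 14.3641·0.6031 = 8.6630.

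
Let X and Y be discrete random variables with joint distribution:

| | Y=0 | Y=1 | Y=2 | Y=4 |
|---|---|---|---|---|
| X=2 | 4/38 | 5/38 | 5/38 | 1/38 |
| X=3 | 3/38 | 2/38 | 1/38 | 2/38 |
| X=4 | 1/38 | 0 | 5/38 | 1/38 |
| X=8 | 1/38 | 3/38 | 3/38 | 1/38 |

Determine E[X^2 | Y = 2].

43/2

P(Y = 2) = 7/19.
Σ X^2·P over the event = 4·(5/38) + 9·(1/38) + 16·(5/38) + 64·(3/38) = 301/38.
E[X^2 | Y = 2] = (301/38) / (7/19) = 43/2.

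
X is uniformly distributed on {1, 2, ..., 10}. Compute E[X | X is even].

Given X is even, X is equally likely to be any of {2, 4, 6, 8, 10}.
E[X | X is even] = (2 + 4 + 6 + 8 + 10) / 5 = 6.

6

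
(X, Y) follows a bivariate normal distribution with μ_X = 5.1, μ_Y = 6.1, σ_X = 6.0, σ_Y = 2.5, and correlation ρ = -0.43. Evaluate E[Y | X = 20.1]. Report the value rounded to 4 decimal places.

3.4125

The regression of Y on X has slope ρ·σ_Y/σ_X and passes through (μ_X, μ_Y).
E[Y | X=20.1] = 6.1 + (-0.43)·(2.5/6.0)·(20.1 − (5.1)) = 6.1 + (-0.17917)·(15) = 3.4125.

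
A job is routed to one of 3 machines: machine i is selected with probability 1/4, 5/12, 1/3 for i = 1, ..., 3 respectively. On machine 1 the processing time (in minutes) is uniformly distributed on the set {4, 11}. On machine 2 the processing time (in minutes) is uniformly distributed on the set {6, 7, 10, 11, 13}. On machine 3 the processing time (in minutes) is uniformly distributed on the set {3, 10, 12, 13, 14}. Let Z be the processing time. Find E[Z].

1111/120

E[Z | machine 1] = (4+11)/2 = 15/2.
E[Z | machine 2] = (6+7+10+11+13)/5 = 47/5.
E[Z | machine 3] = (3+10+12+13+14)/5 = 52/5.
E[Z] = (1/4)·(15/2) + (5/12)·(47/5) + (1/3)·(52/5) = 1111/120.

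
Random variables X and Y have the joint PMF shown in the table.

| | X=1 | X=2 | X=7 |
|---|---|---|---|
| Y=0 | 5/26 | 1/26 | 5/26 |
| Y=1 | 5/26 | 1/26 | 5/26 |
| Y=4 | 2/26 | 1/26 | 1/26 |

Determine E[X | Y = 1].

42/11

P(Y = 1) = 11/26.
Σ X·P over the event = 1·(5/26) + 2·(1/26) + 7·(5/26) = 21/13.
E[X | Y = 1] = (21/13) / (11/26) = 42/11.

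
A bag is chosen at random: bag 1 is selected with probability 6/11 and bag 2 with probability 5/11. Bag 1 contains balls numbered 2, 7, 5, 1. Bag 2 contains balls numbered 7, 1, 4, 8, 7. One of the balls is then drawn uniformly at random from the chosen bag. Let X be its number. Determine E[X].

9/2

E[X | bag 1] = (2+7+5+1)/4 = 15/4.
E[X | bag 2] = (7+1+4+8+7)/5 = 27/5.
E[X] = (6/11)·(15/4) + (5/11)·(27/5) = 9/2.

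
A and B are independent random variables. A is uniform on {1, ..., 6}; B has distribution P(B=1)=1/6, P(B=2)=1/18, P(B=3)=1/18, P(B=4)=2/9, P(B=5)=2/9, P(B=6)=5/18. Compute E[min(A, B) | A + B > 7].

P(A + B > 7) = 14/27.
Summing min(A,B)·P(x,y) over outcomes with A + B > 7 gives 56/27.
E[min(A, B) | A + B > 7] = (56/27) / (14/27) = 4.

4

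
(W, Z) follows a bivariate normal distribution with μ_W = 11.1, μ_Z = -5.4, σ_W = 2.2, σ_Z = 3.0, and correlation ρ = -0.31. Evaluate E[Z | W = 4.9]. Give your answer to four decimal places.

The regression of Z on W has slope ρ·σ_Z/σ_W and passes through (μ_W, μ_Z).
E[Z | W=4.9] = -5.4 + (-0.31)·(3.0/2.2)·(4.9 − (11.1)) = -5.4 + (-0.42273)·(-6.2) = -2.7791.

-2.7791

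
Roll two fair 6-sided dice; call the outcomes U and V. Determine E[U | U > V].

P(U > V) = 5/12.
Summing U·P(x,y) over outcomes with U > V gives 35/18.
E[U | U > V] = (35/18) / (5/12) = 14/3.

14/3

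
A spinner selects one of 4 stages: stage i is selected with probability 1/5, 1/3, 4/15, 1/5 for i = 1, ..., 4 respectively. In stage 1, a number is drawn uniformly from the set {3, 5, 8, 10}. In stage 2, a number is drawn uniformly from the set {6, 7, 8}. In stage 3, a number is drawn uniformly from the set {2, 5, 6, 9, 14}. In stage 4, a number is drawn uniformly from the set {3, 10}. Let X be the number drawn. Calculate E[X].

E[X | stage 1] = (3+5+8+10)/4 = 13/2.
E[X | stage 2] = (6+7+8)/3 = 7.
E[X | stage 3] = (2+5+6+9+14)/5 = 36/5.
E[X | stage 4] = (3+10)/2 = 13/2.
E[X] = (1/5)·(13/2) + (1/3)·(7) + (4/15)·(36/5) + (1/5)·(13/2) = 514/75.

514/75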